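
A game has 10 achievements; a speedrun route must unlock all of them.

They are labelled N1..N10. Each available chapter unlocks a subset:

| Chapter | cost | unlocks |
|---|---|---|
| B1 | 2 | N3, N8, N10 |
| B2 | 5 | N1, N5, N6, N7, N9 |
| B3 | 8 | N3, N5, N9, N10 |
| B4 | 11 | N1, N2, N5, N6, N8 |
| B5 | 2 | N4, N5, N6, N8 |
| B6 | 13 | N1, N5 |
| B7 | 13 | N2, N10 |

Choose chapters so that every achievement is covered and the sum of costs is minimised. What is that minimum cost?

B1, B2, B4, B5 together cover every achievement (B1 ∪ B2 ∪ B4 ∪ B5 = {N1, N2, N3, N4, N5, N6, N7, N8, N9, N10}); total cost 2 + 5 + 11 + 2 = 20.
No covering selection has total cost below 20.

20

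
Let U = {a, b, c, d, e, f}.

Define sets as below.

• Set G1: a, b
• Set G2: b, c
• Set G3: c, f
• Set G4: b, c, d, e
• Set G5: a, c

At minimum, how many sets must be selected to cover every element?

G1, G3, and G4 cover everything between them: the union {a, b, c, d, e, f} is all of U.
Only G4 contains d, so G4 is forced; the remaining 2 elements need at least 2 more sets (each remaining set adds at most 1) — so at least 3 sets are needed, and 3 is optimal.

3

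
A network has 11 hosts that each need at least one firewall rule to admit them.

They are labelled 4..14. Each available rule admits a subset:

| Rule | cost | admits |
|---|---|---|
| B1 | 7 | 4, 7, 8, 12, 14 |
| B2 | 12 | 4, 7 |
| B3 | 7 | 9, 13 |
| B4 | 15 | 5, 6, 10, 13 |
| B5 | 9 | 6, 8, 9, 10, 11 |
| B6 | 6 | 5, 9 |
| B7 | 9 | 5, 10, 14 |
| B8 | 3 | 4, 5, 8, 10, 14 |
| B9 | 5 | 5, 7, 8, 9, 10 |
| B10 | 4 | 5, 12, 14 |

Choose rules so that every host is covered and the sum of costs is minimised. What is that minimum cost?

B1, B3, B5, B8 together cover every host (B1 ∪ B3 ∪ B5 ∪ B8 = {4, 5, 6, 7, 8, 9, 10, 11, 12, 13, 14}); total cost 7 + 7 + 9 + 3 = 26.
The greedy pick B8, B9, B10, B5, B3 costs 28; no covering selection beats 26.

26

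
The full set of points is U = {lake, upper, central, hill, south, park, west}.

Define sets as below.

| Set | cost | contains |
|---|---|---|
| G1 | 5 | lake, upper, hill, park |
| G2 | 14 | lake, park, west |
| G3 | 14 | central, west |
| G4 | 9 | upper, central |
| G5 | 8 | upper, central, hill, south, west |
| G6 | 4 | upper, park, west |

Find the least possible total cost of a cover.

G1, G5 together cover every point (G1 ∪ G5 = {lake, upper, central, hill, south, park, west}); total cost 5 + 8 = 13.
No covering selection has total cost below 13.

13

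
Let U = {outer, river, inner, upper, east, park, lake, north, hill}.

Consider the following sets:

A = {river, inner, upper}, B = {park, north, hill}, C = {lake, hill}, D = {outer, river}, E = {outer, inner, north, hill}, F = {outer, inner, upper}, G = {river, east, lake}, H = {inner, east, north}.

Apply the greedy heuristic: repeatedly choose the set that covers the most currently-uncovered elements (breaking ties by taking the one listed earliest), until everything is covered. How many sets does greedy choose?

4

Greedy: pick E (covers 4 new) → pick G (covers 3 new) → pick A (covers 1 new) → pick B (covers 1 new). Total picks: 4.
(The true minimum cover uses only 3 sets, so greedy is not optimal here.)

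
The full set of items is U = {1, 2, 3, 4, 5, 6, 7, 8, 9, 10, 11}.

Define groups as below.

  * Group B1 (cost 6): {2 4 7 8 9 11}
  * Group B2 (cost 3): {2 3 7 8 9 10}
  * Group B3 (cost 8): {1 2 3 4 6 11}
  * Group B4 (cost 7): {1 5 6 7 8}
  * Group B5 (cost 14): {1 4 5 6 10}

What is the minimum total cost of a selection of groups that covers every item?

16

B1, B2, B4 together cover every item (B1 ∪ B2 ∪ B4 = {1, 2, 3, 4, 5, 6, 7, 8, 9, 10, 11}); total cost 6 + 3 + 7 = 16.
The greedy pick B2, B3, B4 costs 18; no covering selection beats 16.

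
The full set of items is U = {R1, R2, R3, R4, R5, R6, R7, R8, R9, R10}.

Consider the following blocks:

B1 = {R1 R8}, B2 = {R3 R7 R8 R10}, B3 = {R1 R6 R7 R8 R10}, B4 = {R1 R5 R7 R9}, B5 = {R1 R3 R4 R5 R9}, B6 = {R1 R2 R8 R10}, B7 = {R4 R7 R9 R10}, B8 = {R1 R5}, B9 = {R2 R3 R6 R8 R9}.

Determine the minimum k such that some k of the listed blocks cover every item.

3

Take {B5, B7, B9}. Their union is {R1, R2, R3, R4, R5, R6, R7, R8, R9, R10}, which is all 10 items.
No 2 of the 9 blocks cover everything (all 36 combinations miss at least one item), so 3 is optimal.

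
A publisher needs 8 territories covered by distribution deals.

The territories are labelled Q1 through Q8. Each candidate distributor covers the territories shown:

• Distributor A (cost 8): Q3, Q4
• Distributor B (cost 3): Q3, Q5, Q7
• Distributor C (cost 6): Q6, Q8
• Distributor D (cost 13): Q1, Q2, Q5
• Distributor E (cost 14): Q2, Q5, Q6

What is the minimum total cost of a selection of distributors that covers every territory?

30

A, B, C, D together cover every territory (A ∪ B ∪ C ∪ D = {Q1, Q2, Q3, Q4, Q5, Q6, Q7, Q8}); total cost 8 + 3 + 6 + 13 = 30.
No covering selection has total cost below 30.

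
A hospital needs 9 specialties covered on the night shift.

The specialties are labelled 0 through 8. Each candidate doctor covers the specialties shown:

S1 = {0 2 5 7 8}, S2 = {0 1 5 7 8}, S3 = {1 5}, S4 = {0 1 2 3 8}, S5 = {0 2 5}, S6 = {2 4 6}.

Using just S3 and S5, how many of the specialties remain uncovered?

5

Union of S3, S5 = {0, 1, 2, 5}.
Not covered: 3, 4, 6, 7, 8 — 5 specialties.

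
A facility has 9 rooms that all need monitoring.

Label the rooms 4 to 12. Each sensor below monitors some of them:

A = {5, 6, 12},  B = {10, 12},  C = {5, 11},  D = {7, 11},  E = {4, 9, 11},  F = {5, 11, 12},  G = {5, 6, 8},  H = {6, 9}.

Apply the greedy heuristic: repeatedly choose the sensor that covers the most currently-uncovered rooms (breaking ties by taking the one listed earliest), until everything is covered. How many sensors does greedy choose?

Greedy: pick A (covers 3 new) → pick E (covers 3 new) → pick B (covers 1 new) → pick D (covers 1 new) → pick G (covers 1 new). Total picks: 5.
(The true minimum cover uses only 4 sensors, so greedy is not optimal here.)

5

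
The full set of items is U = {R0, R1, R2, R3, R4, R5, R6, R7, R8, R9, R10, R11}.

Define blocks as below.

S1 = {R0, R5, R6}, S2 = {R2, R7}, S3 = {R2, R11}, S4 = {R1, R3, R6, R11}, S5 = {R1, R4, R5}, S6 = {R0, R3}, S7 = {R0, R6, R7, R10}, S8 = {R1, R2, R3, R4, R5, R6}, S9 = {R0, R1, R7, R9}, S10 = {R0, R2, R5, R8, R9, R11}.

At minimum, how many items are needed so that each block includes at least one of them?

3

The 3 items {R0, R1, R2} hit every block.
The blocks S3, S5, S7 are pairwise disjoint, so any hitting set needs a separate item for each — at least 3. Hence 3 is optimal.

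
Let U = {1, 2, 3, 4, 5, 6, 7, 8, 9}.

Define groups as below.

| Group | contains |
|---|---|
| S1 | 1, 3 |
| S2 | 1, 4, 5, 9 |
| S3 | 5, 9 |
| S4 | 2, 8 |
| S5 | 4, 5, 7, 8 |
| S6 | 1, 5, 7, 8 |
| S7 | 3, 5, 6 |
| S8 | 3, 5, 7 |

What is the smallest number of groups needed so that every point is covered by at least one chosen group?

S2 and S4 and S7 and S8 together: S2 ∪ S4 ∪ S7 ∪ S8 = {1, 2, 3, 4, 5, 6, 7, 8, 9} — every point is covered.
No 3 of the 8 groups cover everything (all 56 combinations miss at least one point), so 4 is optimal.

4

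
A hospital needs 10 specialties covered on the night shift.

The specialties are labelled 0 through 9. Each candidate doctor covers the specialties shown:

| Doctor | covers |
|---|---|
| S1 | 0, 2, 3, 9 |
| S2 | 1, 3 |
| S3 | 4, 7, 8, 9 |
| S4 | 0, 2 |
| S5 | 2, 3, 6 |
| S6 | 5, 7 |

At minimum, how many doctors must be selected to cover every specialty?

S1 and S2 and S3 and S5 and S6 together: S1 ∪ S2 ∪ S3 ∪ S5 ∪ S6 = {0, 1, 2, 3, 4, 5, 6, 7, 8, 9} — every specialty is covered.
No 4 of the 6 doctors cover everything (all 15 combinations miss at least one specialty), so 5 is optimal.

5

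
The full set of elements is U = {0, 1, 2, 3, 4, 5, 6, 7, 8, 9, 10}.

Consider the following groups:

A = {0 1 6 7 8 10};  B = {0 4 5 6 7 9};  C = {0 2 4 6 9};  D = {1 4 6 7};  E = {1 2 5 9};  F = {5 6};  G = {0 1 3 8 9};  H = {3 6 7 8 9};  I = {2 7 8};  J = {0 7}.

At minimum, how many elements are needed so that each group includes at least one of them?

Take T = {1, 6, 7}. Each listed group contains at least one of these, so T is a hitting set of size 3.
No choice of 2 elements meets every group, so 3 is the minimum.

3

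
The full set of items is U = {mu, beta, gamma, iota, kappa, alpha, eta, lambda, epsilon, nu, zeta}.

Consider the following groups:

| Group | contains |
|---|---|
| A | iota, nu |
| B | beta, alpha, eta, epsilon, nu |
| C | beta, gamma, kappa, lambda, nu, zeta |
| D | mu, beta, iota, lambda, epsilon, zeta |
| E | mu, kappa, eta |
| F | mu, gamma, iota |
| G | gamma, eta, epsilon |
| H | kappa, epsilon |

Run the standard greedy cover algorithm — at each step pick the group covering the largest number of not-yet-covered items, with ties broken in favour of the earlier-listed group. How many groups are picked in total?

3

Greedy: pick C (covers 6 new) → pick B (covers 3 new) → pick D (covers 2 new). Total picks: 3.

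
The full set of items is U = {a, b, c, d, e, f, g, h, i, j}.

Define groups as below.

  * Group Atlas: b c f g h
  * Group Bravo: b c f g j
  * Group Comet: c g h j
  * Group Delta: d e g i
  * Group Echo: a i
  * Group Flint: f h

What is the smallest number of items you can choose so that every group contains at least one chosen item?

3

Take T = {f, h, i}. Each listed group contains at least one of these, so T is a hitting set of size 3.
No choice of 2 items meets every group, so 3 is the minimum.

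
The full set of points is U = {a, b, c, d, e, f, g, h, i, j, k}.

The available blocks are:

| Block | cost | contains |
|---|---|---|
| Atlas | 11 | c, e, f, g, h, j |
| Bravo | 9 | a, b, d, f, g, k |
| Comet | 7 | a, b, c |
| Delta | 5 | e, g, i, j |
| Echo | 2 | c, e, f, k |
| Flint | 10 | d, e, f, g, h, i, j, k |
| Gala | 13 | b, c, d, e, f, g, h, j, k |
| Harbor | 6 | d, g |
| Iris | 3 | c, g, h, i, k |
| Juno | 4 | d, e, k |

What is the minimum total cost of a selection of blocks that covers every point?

Comet, Flint together cover every point (Comet ∪ Flint = {a, b, c, d, e, f, g, h, i, j, k}); total cost 7 + 10 = 17.
The greedy pick Echo, Iris, Bravo, Delta costs 19; no covering selection beats 17.

17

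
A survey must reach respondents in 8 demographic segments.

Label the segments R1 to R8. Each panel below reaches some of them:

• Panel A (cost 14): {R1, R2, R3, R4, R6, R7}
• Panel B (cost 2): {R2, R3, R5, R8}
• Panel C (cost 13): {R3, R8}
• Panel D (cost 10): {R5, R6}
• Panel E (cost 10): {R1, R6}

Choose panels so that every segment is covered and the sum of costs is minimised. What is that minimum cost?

16

A, B together cover every segment (A ∪ B = {R1, R2, R3, R4, R5, R6, R7, R8}); total cost 14 + 2 = 16.
No covering selection has total cost below 16.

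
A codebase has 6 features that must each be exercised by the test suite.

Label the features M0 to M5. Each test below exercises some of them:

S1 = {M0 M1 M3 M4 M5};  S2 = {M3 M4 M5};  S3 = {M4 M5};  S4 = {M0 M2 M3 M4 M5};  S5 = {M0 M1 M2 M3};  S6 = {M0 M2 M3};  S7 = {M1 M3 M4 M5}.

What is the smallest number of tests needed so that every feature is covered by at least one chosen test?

2

Take {S5, S7}. Their union is {M0, M1, M2, M3, M4, M5}, which is all 6 features.
No single test has all 6 features (the largest, S1, has 5), so 2 is optimal.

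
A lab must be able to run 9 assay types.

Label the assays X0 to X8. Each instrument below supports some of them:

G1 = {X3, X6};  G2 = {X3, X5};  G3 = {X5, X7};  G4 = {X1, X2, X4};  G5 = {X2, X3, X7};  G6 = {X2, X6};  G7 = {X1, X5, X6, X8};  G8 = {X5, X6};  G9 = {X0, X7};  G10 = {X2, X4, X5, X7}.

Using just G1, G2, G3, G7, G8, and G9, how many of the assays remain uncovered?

Union of G1, G2, G3, G7, G8, G9 = {X0, X1, X3, X5, X6, X7, X8}.
Not covered: X2, X4 — 2 assays.

2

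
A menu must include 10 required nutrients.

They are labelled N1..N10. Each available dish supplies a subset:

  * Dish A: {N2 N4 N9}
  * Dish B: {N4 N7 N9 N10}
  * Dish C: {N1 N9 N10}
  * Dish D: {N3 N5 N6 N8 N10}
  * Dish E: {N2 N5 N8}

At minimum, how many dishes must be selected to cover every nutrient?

4

B and C and D and E together: B ∪ C ∪ D ∪ E = {N1, N2, N3, N4, N5, N6, N7, N8, N9, N10} — every nutrient is covered.
No 3 of the 5 dishes cover everything (all 10 combinations miss at least one nutrient), so 4 is optimal.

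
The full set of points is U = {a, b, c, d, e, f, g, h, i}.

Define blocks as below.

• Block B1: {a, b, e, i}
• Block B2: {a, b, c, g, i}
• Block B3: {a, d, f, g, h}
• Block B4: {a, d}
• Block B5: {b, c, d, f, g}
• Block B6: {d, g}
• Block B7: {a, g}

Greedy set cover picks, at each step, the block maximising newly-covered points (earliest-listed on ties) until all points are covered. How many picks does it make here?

3

Greedy: pick B2 (covers 5 new) → pick B3 (covers 3 new) → pick B1 (covers 1 new). Total picks: 3.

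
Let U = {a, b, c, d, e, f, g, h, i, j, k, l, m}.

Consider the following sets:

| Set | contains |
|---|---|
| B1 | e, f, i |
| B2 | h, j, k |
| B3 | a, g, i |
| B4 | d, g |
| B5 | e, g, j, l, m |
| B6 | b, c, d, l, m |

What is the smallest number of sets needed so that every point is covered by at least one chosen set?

Take {B1, B2, B3, B6}. Their union is {a, b, c, d, e, f, g, h, i, j, k, l, m}, which is all 13 points.
Only B6 contains b, so B6 is forced; the remaining 8 points need at least 3 more sets (each remaining set adds at most 3) — so at least 4 sets are needed, and 4 is optimal.

4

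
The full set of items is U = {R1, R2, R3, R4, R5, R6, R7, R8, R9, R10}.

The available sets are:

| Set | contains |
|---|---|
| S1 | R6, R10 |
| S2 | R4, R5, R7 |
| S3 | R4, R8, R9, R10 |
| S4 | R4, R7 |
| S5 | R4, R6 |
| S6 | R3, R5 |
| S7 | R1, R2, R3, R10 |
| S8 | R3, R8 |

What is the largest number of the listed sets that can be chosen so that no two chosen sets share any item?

S1, S2, S8 are pairwise disjoint (S1={R6,R10}; S2={R4,R5,R7}; S8={R3,R8}).
Every remaining set overlaps one of these, and no 4 of the listed sets are pairwise disjoint, so 3 is the maximum.

3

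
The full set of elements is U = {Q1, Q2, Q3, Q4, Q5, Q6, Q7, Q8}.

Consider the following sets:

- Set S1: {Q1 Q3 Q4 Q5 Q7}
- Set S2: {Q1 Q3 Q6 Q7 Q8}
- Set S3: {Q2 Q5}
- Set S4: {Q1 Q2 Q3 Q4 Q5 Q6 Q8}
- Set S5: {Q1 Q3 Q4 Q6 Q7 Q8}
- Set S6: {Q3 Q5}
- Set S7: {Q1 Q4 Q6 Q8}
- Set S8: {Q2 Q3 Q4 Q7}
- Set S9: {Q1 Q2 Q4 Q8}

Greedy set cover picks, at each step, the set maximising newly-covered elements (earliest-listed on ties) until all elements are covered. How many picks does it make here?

Greedy: pick S4 (covers 7 new) → pick S1 (covers 1 new). Total picks: 2.

2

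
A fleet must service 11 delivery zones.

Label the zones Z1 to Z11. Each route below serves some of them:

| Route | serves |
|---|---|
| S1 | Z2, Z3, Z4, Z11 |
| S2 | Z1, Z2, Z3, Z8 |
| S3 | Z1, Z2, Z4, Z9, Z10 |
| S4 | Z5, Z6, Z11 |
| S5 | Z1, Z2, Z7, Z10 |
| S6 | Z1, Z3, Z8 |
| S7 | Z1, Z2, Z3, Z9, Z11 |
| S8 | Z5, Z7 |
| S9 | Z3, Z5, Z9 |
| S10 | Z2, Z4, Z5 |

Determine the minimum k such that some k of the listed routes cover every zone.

4

S2 and S3 and S4 and S5 together: S2 ∪ S3 ∪ S4 ∪ S5 = {Z1, Z2, Z3, Z4, Z5, Z6, Z7, Z8, Z9, Z10, Z11} — every zone is covered.
No 3 of the 10 routes cover everything (all 120 combinations miss at least one zone), so 4 is optimal.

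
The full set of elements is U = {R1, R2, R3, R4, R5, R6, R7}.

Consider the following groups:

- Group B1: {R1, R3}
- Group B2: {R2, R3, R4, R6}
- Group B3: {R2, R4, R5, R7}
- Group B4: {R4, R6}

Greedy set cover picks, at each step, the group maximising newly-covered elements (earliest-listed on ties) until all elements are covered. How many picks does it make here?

3

Greedy: pick B2 (covers 4 new) → pick B3 (covers 2 new) → pick B1 (covers 1 new). Total picks: 3.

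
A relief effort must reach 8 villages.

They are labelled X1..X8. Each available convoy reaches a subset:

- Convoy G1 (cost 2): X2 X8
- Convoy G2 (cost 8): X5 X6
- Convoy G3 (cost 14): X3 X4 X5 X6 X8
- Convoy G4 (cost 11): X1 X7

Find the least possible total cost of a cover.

G1, G3, G4 together cover every village (G1 ∪ G3 ∪ G4 = {X1, X2, X3, X4, X5, X6, X7, X8}); total cost 2 + 14 + 11 = 27.
No covering selection has total cost below 27.

27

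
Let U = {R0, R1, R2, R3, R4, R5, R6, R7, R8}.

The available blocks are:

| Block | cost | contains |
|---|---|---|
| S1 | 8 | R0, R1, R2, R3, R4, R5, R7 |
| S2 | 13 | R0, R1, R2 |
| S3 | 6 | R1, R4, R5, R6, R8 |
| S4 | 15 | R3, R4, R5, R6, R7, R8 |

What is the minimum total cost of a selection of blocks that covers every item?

14

S1, S3 together cover every item (S1 ∪ S3 = {R0, R1, R2, R3, R4, R5, R6, R7, R8}); total cost 8 + 6 = 14.
No covering selection has total cost below 14.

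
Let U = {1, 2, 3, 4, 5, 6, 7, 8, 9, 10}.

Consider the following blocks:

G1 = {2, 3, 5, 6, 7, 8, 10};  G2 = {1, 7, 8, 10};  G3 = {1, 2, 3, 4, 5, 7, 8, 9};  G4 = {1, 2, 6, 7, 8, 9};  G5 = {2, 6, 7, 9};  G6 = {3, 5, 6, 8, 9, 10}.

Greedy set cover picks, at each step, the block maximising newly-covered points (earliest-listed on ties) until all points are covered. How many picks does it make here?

2

Greedy: pick G3 (covers 8 new) → pick G1 (covers 2 new). Total picks: 2.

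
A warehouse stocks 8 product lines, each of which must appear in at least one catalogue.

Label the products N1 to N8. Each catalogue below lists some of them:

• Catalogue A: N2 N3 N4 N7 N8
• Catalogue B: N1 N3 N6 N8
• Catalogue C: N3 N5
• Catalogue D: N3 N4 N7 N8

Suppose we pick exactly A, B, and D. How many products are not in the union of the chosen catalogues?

Union of A, B, D = {N1, N2, N3, N4, N6, N7, N8}.
Not covered: N5 — 1 product.

1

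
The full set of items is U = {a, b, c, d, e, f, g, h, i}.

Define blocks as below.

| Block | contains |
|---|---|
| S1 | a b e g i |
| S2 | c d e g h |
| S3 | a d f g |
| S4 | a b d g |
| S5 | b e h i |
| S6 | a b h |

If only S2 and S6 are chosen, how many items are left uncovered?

Union of S2, S6 = {a, b, c, d, e, g, h}.
Not covered: f, i — 2 items.

2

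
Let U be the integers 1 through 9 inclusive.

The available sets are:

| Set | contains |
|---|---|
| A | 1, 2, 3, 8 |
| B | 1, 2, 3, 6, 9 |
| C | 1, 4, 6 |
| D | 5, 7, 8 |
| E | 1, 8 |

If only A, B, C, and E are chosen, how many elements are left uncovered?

2

Union of A, B, C, E = {1, 2, 3, 4, 6, 8, 9}.
Not covered: 5, 7 — 2 elements.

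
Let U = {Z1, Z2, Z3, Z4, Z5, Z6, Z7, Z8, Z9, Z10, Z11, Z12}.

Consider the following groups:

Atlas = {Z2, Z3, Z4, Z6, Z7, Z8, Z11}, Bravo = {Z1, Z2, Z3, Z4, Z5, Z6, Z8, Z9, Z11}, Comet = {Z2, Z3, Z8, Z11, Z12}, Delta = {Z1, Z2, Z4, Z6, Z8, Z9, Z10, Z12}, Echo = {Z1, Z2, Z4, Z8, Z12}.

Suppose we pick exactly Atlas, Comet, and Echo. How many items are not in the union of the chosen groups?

Union of Atlas, Comet, Echo = {Z1, Z2, Z3, Z4, Z6, Z7, Z8, Z11, Z12}.
Not covered: Z5, Z9, Z10 — 3 items.

3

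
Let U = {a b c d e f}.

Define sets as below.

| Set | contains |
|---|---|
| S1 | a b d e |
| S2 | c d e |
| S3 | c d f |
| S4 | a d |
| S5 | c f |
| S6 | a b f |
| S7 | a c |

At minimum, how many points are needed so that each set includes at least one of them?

2

H = {a, c} meets every set (each contains at least one member of H), and |H| = 2.
The sets S4, S5 are pairwise disjoint, so any hitting set needs a separate point for each — at least 2. Hence 2 is optimal.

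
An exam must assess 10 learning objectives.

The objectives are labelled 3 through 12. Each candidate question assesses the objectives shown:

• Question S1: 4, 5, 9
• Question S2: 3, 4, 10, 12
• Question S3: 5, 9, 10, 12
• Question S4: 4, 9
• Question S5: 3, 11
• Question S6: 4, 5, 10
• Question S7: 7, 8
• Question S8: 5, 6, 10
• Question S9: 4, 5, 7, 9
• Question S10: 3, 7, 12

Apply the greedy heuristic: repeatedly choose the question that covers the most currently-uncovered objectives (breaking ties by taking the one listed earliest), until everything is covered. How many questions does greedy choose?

Greedy: pick S2 (covers 4 new) → pick S9 (covers 3 new) → pick S5 (covers 1 new) → pick S7 (covers 1 new) → pick S8 (covers 1 new). Total picks: 5.

5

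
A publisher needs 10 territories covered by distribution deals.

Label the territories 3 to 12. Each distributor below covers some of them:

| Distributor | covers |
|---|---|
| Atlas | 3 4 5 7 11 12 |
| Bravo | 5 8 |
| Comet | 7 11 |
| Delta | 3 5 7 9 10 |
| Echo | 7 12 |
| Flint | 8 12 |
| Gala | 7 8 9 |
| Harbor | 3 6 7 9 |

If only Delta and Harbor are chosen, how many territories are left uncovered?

Union of Delta, Harbor = {3, 5, 6, 7, 9, 10}.
Not covered: 4, 8, 11, 12 — 4 territories.

4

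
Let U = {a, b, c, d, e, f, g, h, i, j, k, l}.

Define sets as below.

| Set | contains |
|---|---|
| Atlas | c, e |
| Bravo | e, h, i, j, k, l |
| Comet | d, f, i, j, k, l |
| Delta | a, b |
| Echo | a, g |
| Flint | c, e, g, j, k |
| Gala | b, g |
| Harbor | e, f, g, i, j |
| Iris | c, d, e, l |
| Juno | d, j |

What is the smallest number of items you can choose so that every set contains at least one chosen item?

4

The 4 items {a, e, g, j} hit every set.
No choice of 3 items meets every set, so 4 is the minimum.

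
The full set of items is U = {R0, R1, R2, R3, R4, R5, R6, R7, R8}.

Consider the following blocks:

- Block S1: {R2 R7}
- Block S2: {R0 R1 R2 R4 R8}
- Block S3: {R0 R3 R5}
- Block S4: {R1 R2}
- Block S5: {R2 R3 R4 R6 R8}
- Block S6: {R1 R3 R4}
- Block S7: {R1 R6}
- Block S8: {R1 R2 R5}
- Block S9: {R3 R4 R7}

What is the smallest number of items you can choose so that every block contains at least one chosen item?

Take H = {R2, R3, R6}. Each listed block contains at least one of these, so H is a hitting set of size 3.
The blocks S1, S3, S7 are pairwise disjoint, so any hitting set needs a separate item for each — at least 3. Hence 3 is optimal.

3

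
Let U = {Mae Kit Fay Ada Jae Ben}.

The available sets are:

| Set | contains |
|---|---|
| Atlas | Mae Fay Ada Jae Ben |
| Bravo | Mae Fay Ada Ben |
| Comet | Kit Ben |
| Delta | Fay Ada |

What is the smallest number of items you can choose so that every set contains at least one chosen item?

Take H = {Ada, Ben}. Each listed set contains at least one of these, so H is a hitting set of size 2.
The sets Comet, Delta are pairwise disjoint, so any hitting set needs a separate item for each — at least 2. Hence 2 is optimal.

2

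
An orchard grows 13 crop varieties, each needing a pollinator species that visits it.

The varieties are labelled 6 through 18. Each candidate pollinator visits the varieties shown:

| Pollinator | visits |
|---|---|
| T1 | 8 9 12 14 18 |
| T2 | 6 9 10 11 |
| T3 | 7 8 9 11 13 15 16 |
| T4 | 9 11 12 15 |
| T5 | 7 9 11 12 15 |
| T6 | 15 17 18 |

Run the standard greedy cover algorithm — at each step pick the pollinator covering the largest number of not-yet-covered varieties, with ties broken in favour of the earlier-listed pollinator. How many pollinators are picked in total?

4

Greedy: pick T3 (covers 7 new) → pick T1 (covers 3 new) → pick T2 (covers 2 new) → pick T6 (covers 1 new). Total picks: 4.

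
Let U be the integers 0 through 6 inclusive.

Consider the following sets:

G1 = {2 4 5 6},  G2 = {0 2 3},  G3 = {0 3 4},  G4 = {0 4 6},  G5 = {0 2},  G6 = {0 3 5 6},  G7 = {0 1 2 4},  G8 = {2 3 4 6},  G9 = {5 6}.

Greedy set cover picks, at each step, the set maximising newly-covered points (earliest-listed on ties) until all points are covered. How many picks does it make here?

3

Greedy: pick G1 (covers 4 new) → pick G2 (covers 2 new) → pick G7 (covers 1 new). Total picks: 3.
(The true minimum cover uses only 2 sets, so greedy is not optimal here.)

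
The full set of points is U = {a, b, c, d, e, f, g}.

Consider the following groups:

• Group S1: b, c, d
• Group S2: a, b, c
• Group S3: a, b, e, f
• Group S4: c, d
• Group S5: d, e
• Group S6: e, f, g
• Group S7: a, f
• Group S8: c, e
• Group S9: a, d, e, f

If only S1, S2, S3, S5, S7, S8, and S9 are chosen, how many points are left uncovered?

Union of S1, S2, S3, S5, S7, S8, S9 = {a, b, c, d, e, f}.
Not covered: g — 1 point.

1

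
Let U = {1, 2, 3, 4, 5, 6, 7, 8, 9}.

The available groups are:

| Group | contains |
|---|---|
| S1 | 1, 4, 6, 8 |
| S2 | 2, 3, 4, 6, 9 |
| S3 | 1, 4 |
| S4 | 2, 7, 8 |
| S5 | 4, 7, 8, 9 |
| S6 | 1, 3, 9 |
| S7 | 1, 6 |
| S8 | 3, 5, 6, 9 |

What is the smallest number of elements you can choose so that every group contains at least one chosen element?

Take H = {1, 2, 9}. Each listed group contains at least one of these, so H is a hitting set of size 3.
The groups S3, S4, S8 are pairwise disjoint, so any hitting set needs a separate element for each — at least 3. Hence 3 is optimal.

3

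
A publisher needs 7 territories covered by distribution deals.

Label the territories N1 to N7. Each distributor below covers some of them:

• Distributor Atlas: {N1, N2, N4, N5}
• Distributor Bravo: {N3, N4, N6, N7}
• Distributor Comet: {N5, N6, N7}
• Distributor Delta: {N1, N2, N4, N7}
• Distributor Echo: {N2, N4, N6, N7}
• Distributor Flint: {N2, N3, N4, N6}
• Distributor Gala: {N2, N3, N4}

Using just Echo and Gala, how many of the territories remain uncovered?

Union of Echo, Gala = {N2, N3, N4, N6, N7}.
Not covered: N1, N5 — 2 territories.

2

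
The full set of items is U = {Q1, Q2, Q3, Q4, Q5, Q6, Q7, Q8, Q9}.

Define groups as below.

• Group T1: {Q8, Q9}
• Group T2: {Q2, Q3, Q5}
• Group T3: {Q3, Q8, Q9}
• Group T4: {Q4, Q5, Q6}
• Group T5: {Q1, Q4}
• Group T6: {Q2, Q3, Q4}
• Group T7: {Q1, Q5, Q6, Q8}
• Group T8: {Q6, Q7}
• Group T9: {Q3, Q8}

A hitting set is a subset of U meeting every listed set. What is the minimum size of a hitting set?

4

H = {Q1, Q2, Q6, Q8} meets every group (each contains at least one member of H), and |H| = 4.
The groups T1, T2, T5, T8 are pairwise disjoint, so any hitting set needs a separate item for each — at least 4. Hence 4 is optimal.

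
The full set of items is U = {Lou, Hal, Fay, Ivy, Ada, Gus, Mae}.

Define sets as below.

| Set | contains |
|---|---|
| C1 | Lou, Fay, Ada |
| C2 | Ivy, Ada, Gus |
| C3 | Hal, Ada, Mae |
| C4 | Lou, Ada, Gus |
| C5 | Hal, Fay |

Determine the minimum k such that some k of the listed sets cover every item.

3

Take {C1, C2, C3}. Their union is {Lou, Hal, Fay, Ivy, Ada, Gus, Mae}, which is all 7 items.
Each set has at most 3 items, and 2·3 = 6 < 7 — so at least 3 sets are needed, and 3 is optimal.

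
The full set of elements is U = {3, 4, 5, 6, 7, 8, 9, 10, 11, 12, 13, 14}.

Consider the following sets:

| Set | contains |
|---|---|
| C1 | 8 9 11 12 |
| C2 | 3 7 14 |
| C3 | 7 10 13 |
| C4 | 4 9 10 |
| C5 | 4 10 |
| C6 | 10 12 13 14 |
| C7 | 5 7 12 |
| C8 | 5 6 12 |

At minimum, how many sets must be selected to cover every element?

5

C1, C2, C3, C4, and C8 cover everything between them: the union {3, 4, 5, 6, 7, 8, 9, 10, 11, 12, 13, 14} is all of U.
No 4 of the 8 sets cover everything (all 70 combinations miss at least one element), so 5 is optimal.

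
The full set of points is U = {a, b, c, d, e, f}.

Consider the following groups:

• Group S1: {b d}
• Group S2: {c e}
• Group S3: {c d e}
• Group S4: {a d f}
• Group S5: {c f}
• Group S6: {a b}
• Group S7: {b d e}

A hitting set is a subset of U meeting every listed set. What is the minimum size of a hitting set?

The 3 points {b, c, d} hit every group.
No choice of 2 points meets every group, so 3 is the minimum.

3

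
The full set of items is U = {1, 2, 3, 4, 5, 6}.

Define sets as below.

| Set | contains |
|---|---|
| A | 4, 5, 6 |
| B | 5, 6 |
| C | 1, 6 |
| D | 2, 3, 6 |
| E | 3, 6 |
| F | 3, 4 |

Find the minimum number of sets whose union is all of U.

3

A, C, and D cover everything between them: the union {1, 2, 3, 4, 5, 6} is all of U.
Only C contains 1, so C is forced; the remaining 4 items need at least 2 more sets (each remaining set adds at most 2) — so at least 3 sets are needed, and 3 is optimal.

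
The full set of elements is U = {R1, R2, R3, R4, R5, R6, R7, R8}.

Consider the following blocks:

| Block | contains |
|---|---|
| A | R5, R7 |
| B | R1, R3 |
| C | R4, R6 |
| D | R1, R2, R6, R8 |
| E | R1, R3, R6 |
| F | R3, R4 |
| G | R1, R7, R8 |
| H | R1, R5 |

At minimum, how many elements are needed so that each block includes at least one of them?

3

T = {R1, R4, R7} meets every block (each contains at least one member of T), and |T| = 3.
The blocks A, B, C are pairwise disjoint, so any hitting set needs a separate element for each — at least 3. Hence 3 is optimal.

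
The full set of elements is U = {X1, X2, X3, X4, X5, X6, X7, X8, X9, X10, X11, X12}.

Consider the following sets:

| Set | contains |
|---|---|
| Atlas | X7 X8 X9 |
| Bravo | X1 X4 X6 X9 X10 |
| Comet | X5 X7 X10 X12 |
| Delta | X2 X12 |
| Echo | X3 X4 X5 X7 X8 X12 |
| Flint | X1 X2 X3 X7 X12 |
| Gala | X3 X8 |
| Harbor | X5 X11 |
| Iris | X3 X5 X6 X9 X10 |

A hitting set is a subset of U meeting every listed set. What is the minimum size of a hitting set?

4

H = {X2, X5, X8, X9} meets every set (each contains at least one member of H), and |H| = 4.
The sets Bravo, Delta, Gala, Harbor are pairwise disjoint, so any hitting set needs a separate element for each — at least 4. Hence 4 is optimal.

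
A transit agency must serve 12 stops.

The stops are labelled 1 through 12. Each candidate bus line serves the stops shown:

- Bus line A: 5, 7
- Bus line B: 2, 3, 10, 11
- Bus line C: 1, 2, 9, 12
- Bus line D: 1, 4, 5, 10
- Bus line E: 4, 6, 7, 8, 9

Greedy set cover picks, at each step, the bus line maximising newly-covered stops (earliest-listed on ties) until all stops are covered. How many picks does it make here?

4

Greedy: pick E (covers 5 new) → pick B (covers 4 new) → pick C (covers 2 new) → pick A (covers 1 new). Total picks: 4.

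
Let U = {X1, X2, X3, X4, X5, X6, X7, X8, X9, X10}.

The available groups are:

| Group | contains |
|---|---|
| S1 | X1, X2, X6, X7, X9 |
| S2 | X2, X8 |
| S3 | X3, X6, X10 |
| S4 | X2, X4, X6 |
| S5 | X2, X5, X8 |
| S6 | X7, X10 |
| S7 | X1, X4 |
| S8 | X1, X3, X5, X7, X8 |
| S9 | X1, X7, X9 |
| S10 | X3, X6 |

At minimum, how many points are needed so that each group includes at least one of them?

4

The 4 points {X1, X2, X6, X10} hit every group.
The groups S2, S6, S7, S10 are pairwise disjoint, so any hitting set needs a separate point for each — at least 4. Hence 4 is optimal.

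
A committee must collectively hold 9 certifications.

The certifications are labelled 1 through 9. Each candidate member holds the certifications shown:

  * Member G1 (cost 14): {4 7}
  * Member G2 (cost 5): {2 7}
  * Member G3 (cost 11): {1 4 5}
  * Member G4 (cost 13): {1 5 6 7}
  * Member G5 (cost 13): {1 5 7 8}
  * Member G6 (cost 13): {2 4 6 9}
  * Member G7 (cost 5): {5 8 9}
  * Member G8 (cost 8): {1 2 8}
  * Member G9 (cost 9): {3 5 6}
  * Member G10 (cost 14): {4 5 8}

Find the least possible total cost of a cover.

30

G2, G3, G7, G9 together cover every certification (G2 ∪ G3 ∪ G7 ∪ G9 = {1, 2, 3, 4, 5, 6, 7, 8, 9}); total cost 5 + 11 + 5 + 9 = 30.
No covering selection has total cost below 30.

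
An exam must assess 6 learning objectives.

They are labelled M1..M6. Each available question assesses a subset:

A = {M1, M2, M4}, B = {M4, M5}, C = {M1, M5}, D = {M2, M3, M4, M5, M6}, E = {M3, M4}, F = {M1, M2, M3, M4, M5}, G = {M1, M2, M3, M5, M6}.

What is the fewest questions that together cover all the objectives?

Take {A, G}. Their union is {M1, M2, M3, M4, M5, M6}, which is all 6 objectives.
No single question has all 6 objectives (the largest, D, has 5), so 2 is optimal.

2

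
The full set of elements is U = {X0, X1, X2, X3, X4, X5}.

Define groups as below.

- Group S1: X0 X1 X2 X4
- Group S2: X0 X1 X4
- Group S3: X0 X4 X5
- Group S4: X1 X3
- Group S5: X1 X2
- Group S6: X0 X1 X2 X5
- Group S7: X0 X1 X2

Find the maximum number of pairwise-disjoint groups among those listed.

S3, S5 are pairwise disjoint (S3={X0,X4,X5}; S5={X1,X2}).
Every remaining group overlaps one of these, and no 3 of the listed groups are pairwise disjoint, so 2 is the maximum.

2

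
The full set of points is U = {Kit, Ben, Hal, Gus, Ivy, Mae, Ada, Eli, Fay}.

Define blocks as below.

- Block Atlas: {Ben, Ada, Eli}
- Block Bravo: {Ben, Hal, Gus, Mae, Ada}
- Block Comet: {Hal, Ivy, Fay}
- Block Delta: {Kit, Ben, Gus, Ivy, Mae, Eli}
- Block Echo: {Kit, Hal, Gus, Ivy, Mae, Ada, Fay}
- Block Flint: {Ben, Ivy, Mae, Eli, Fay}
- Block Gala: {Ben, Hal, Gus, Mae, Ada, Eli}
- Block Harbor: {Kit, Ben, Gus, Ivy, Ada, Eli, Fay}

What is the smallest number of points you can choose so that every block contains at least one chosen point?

2

H = {Hal, Eli} meets every block (each contains at least one member of H), and |H| = 2.
The blocks Atlas, Comet are pairwise disjoint, so any hitting set needs a separate point for each — at least 2. Hence 2 is optimal.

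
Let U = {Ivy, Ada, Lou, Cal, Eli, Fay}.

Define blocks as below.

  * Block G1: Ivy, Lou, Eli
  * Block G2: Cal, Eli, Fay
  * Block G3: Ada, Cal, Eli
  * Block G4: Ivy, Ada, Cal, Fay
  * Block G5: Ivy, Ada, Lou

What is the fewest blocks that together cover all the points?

Take {G2, G5}. Their union is {Ivy, Ada, Lou, Cal, Eli, Fay}, which is all 6 points.
No single block has all 6 points (the largest, G4, has 4), so 2 is optimal.

2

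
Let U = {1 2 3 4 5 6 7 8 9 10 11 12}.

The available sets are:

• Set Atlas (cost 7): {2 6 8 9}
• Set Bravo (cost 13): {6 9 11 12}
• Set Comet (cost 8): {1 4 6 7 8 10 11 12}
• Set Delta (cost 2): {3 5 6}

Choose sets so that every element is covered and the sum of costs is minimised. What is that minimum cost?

17

Atlas, Comet, Delta together cover every element (Atlas ∪ Comet ∪ Delta = {1, 2, 3, 4, 5, 6, 7, 8, 9, 10, 11, 12}); total cost 7 + 8 + 2 = 17.
No covering selection has total cost below 17.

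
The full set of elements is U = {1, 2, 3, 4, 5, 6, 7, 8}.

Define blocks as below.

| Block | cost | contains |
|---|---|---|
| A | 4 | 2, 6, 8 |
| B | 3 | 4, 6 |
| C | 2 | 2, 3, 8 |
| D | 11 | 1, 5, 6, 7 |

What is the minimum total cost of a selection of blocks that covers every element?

B, C, D together cover every element (B ∪ C ∪ D = {1, 2, 3, 4, 5, 6, 7, 8}); total cost 3 + 2 + 11 = 16.
No covering selection has total cost below 16.

16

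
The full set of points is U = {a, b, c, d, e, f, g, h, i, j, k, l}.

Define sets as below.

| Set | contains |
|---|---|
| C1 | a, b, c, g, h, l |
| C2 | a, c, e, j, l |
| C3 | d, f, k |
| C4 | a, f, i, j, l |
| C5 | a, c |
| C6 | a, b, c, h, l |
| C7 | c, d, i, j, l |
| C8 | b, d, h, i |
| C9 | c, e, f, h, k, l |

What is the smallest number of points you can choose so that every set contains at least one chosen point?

Take T = {c, d, l}. Each listed set contains at least one of these, so T is a hitting set of size 3.
No choice of 2 points meets every set, so 3 is the minimum.

3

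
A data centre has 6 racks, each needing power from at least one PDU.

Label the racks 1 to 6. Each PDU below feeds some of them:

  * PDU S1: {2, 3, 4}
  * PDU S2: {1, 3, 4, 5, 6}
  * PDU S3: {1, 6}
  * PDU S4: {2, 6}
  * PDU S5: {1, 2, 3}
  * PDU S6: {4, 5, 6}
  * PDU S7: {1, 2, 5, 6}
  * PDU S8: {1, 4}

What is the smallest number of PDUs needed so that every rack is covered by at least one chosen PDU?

2

Take {S1, S7}. Their union is {1, 2, 3, 4, 5, 6}, which is all 6 racks.
No single PDU has all 6 racks (the largest, S2, has 5), so 2 is optimal.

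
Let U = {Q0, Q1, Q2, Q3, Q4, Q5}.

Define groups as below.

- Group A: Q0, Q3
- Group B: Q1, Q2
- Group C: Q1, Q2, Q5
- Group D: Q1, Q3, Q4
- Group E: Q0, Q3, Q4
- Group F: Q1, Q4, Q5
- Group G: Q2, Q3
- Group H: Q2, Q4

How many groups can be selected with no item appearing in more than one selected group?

B, E are pairwise disjoint (B={Q1,Q2}; E={Q0,Q3,Q4}).
Every remaining group overlaps one of these, and no 3 of the listed groups are pairwise disjoint, so 2 is the maximum.

2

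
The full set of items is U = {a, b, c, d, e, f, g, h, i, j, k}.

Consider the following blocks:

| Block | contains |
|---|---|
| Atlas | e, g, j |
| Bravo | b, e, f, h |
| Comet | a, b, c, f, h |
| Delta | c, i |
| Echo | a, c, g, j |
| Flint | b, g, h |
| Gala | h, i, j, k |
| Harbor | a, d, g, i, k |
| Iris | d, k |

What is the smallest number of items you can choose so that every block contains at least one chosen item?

4

T = {g, h, i, k} meets every block (each contains at least one member of T), and |T| = 4.
No choice of 3 items meets every block, so 4 is the minimum.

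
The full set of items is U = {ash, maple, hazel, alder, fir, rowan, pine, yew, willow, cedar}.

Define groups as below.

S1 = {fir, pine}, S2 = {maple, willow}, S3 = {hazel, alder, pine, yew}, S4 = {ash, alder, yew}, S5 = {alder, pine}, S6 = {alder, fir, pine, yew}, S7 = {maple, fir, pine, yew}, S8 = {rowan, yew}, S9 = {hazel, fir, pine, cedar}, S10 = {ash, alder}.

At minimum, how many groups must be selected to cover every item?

4

Take {S2, S4, S8, S9}. Their union is {ash, maple, hazel, alder, fir, rowan, pine, yew, willow, cedar}, which is all 10 items.
No 3 of the 10 groups cover everything (all 120 combinations miss at least one item), so 4 is optimal.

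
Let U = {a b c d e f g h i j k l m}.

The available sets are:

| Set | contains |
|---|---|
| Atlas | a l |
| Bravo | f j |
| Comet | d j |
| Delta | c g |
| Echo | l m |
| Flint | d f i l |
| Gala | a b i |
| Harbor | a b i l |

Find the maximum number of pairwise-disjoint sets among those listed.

Comet, Delta, Echo, Gala are pairwise disjoint (Comet={d,j}; Delta={c,g}; Echo={l,m}; Gala={a,b,i}).
Every remaining set overlaps one of these, and no 5 of the listed sets are pairwise disjoint, so 4 is the maximum.

4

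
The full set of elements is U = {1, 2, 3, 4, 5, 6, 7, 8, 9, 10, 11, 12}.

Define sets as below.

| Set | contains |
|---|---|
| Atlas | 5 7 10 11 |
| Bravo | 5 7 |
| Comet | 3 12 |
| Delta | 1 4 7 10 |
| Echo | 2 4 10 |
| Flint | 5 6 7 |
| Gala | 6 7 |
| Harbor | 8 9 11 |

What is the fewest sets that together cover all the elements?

Comet and Delta and Echo and Flint and Harbor together: Comet ∪ Delta ∪ Echo ∪ Flint ∪ Harbor = {1, 2, 3, 4, 5, 6, 7, 8, 9, 10, 11, 12} — every element is covered.
No 4 of the 8 sets cover everything (all 70 combinations miss at least one element), so 5 is optimal.

5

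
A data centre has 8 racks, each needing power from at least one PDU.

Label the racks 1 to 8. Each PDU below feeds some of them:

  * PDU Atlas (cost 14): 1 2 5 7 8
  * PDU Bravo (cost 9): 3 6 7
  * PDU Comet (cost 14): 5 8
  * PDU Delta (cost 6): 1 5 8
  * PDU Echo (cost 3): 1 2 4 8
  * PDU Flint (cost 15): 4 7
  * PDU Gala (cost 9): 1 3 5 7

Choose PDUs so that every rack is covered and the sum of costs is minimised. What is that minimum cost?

Bravo, Delta, Echo together cover every rack (Bravo ∪ Delta ∪ Echo = {1, 2, 3, 4, 5, 6, 7, 8}); total cost 9 + 6 + 3 = 18.
No covering selection has total cost below 18.

18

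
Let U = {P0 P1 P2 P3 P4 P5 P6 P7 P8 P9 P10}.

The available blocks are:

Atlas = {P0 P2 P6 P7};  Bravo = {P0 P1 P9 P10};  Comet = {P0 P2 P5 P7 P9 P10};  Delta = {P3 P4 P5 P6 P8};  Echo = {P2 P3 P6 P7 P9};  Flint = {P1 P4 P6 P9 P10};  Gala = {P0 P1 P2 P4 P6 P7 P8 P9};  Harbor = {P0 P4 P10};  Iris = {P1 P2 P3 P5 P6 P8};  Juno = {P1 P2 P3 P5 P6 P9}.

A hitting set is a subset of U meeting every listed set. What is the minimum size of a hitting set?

Take H = {P6, P10}. Each listed block contains at least one of these, so H is a hitting set of size 2.
The blocks Echo, Harbor are pairwise disjoint, so any hitting set needs a separate element for each — at least 2. Hence 2 is optimal.

2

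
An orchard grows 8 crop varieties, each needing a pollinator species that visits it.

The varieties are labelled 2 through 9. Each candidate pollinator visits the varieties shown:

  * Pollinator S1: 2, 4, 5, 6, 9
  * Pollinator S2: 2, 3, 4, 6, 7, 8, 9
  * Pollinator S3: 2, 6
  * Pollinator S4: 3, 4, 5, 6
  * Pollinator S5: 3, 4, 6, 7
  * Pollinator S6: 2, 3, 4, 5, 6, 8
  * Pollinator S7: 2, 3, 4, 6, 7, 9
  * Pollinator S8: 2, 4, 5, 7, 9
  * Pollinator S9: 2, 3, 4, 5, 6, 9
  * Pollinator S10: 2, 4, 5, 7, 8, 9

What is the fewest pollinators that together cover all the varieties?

Take {S6, S7}. Their union is {2, 3, 4, 5, 6, 7, 8, 9}, which is all 8 varieties.
No single pollinator has all 8 varieties (the largest, S2, has 7), so 2 is optimal.

2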